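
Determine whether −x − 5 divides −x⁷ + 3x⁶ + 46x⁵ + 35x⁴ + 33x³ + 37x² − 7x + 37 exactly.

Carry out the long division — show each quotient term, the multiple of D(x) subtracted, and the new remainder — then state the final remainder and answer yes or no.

R(x) = −3, so D(x) is not a factor of P(x). no

Step 1: lead(−x⁷ + 3x⁶ + 46x⁵ + 35x⁴ + 33x³ + 37x² − 7x + 37) ÷ lead(D) = −x⁷ ÷ −x = x⁶. Subtract (x⁶)·D = −x⁷ − 5x⁶. Remainder: 8x⁶ + 46x⁵ + 35x⁴ + 33x³ + 37x² − 7x + 37.
Step 2: lead(8x⁶ + 46x⁵ + 35x⁴ + 33x³ + 37x² − 7x + 37) ÷ lead(D) = 8x⁶ ÷ −x = −8x⁵. Subtract (−8x⁵)·D = 8x⁶ + 40x⁵. Remainder: 6x⁵ + 35x⁴ + 33x³ + 37x² − 7x + 37.
Step 3: lead(6x⁵ + 35x⁴ + 33x³ + 37x² − 7x + 37) ÷ lead(D) = 6x⁵ ÷ −x = −6x⁴. Subtract (−6x⁴)·D = 6x⁵ + 30x⁴. Remainder: 5x⁴ + 33x³ + 37x² − 7x + 37.
Step 4: lead(5x⁴ + 33x³ + 37x² − 7x + 37) ÷ lead(D) = 5x⁴ ÷ −x = −5x³. Subtract (−5x³)·D = 5x⁴ + 25x³. Remainder: 8x³ + 37x² − 7x + 37.
Step 5: lead(8x³ + 37x² − 7x + 37) ÷ lead(D) = 8x³ ÷ −x = −8x². Subtract (−8x²)·D = 8x³ + 40x². Remainder: −3x² − 7x + 37.
Step 6: lead(−3x² − 7x + 37) ÷ lead(D) = −3x² ÷ −x = 3x. Subtract (3x)·D = −3x² − 15x. Remainder: 8x + 37.
Step 7: lead(8x + 37) ÷ lead(D) = 8x ÷ −x = −8. Subtract (−8)·D = 8x + 40. Remainder: −3.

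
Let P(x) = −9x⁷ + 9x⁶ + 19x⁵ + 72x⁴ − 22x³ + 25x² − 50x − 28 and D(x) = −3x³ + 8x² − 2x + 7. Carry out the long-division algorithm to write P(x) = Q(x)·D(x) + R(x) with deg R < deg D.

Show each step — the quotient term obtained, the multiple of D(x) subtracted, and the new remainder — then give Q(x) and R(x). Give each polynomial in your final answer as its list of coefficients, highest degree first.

Q = [3, 5, 5, -7, -3]; R = [-7, -7]

Step 1: lead(−9x⁷ + 9x⁶ + 19x⁵ + 72x⁴ − 22x³ + 25x² − 50x − 28) ÷ lead(D) = −9x⁷ ÷ −3x³ = 3x⁴. Subtract (3x⁴)·D = −9x⁷ + 24x⁶ − 6x⁵ + 21x⁴. Remainder: −15x⁶ + 25x⁵ + 51x⁴ − 22x³ + 25x² − 50x − 28.
Step 2: lead(−15x⁶ + 25x⁵ + 51x⁴ − 22x³ + 25x² − 50x − 28) ÷ lead(D) = −15x⁶ ÷ −3x³ = 5x³. Subtract (5x³)·D = −15x⁶ + 40x⁵ − 10x⁴ + 35x³. Remainder: −15x⁵ + 61x⁴ − 57x³ + 25x² − 50x − 28.
Step 3: lead(−15x⁵ + 61x⁴ − 57x³ + 25x² − 50x − 28) ÷ lead(D) = −15x⁵ ÷ −3x³ = 5x². Subtract (5x²)·D = −15x⁵ + 40x⁴ − 10x³ + 35x². Remainder: 21x⁴ − 47x³ − 10x² − 50x − 28.
Step 4: lead(21x⁴ − 47x³ − 10x² − 50x − 28) ÷ lead(D) = 21x⁴ ÷ −3x³ = −7x. Subtract (−7x)·D = 21x⁴ − 56x³ + 14x² − 49x. Remainder: 9x³ − 24x² − x − 28.
Step 5: lead(9x³ − 24x² − x − 28) ÷ lead(D) = 9x³ ÷ −3x³ = −3. Subtract (−3)·D = 9x³ − 24x² + 6x − 21. Remainder: −7x − 7.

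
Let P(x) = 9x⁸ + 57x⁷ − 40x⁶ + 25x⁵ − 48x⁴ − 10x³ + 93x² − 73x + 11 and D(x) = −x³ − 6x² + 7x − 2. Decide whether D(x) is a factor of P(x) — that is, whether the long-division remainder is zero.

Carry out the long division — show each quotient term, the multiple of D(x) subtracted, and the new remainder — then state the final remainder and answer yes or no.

Step 1: lead(9x⁸ + 57x⁷ − 40x⁶ + 25x⁵ − 48x⁴ − 10x³ + 93x² − 73x + 11) ÷ lead(D) = 9x⁸ ÷ −x³ = −9x⁵. Subtract (−9x⁵)·D = 9x⁸ + 54x⁷ − 63x⁶ + 18x⁵. Remainder: 3x⁷ + 23x⁶ + 7x⁵ − 48x⁴ − 10x³ + 93x² − 73x + 11.
Step 2: lead(3x⁷ + 23x⁶ + 7x⁵ − 48x⁴ − 10x³ + 93x² − 73x + 11) ÷ lead(D) = 3x⁷ ÷ −x³ = −3x⁴. Subtract (−3x⁴)·D = 3x⁷ + 18x⁶ − 21x⁵ + 6x⁴. Remainder: 5x⁶ + 28x⁵ − 54x⁴ − 10x³ + 93x² − 73x + 11.
Step 3: lead(5x⁶ + 28x⁵ − 54x⁴ − 10x³ + 93x² − 73x + 11) ÷ lead(D) = 5x⁶ ÷ −x³ = −5x³. Subtract (−5x³)·D = 5x⁶ + 30x⁵ − 35x⁴ + 10x³. Remainder: −2x⁵ − 19x⁴ − 20x³ + 93x² − 73x + 11.
Step 4: lead(−2x⁵ − 19x⁴ − 20x³ + 93x² − 73x + 11) ÷ lead(D) = −2x⁵ ÷ −x³ = 2x². Subtract (2x²)·D = −2x⁵ − 12x⁴ + 14x³ − 4x². Remainder: −7x⁴ − 34x³ + 97x² − 73x + 11.
Step 5: lead(−7x⁴ − 34x³ + 97x² − 73x + 11) ÷ lead(D) = −7x⁴ ÷ −x³ = 7x. Subtract (7x)·D = −7x⁴ − 42x³ + 49x² − 14x. Remainder: 8x³ + 48x² − 59x + 11.
Step 6: lead(8x³ + 48x² − 59x + 11) ÷ lead(D) = 8x³ ÷ −x³ = −8. Subtract (−8)·D = 8x³ + 48x² − 56x + 16. Remainder: −3x − 5.

R(x) = −3x − 5, so D(x) is not a factor of P(x). no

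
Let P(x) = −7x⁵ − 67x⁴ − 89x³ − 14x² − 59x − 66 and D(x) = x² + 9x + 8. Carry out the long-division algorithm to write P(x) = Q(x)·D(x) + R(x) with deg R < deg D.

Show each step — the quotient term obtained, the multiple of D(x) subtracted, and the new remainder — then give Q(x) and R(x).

Step 1: lead(−7x⁵ − 67x⁴ − 89x³ − 14x² − 59x − 66) ÷ lead(D) = −7x⁵ ÷ x² = −7x³. Subtract (−7x³)·D = −7x⁵ − 63x⁴ − 56x³. Remainder: −4x⁴ − 33x³ − 14x² − 59x − 66.
Step 2: lead(−4x⁴ − 33x³ − 14x² − 59x − 66) ÷ lead(D) = −4x⁴ ÷ x² = −4x². Subtract (−4x²)·D = −4x⁴ − 36x³ − 32x². Remainder: 3x³ + 18x² − 59x − 66.
Step 3: lead(3x³ + 18x² − 59x − 66) ÷ lead(D) = 3x³ ÷ x² = 3x. Subtract (3x)·D = 3x³ + 27x² + 24x. Remainder: −9x² − 83x − 66.
Step 4: lead(−9x² − 83x − 66) ÷ lead(D) = −9x² ÷ x² = −9. Subtract (−9)·D = −9x² − 81x − 72. Remainder: −2x + 6.

Q(x) = −7x³ − 4x² + 3x − 9; R(x) = −2x + 6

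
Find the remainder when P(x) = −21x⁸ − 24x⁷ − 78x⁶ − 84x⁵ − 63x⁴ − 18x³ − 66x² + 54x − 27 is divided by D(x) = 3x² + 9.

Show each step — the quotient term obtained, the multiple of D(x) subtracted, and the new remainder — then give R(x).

Step 1: lead(−21x⁸ − 24x⁷ − 78x⁶ − 84x⁵ − 63x⁴ − 18x³ − 66x² + 54x − 27) ÷ lead(D) = −21x⁸ ÷ 3x² = −7x⁶. Subtract (−7x⁶)·D = −21x⁸ − 63x⁶. Remainder: −24x⁷ − 15x⁶ − 84x⁵ − 63x⁴ − 18x³ − 66x² + 54x − 27.
Step 2: lead(−24x⁷ − 15x⁶ − 84x⁵ − 63x⁴ − 18x³ − 66x² + 54x − 27) ÷ lead(D) = −24x⁷ ÷ 3x² = −8x⁵. Subtract (−8x⁵)·D = −24x⁷ − 72x⁵. Remainder: −15x⁶ − 12x⁵ − 63x⁴ − 18x³ − 66x² + 54x − 27.
Step 3: lead(−15x⁶ − 12x⁵ − 63x⁴ − 18x³ − 66x² + 54x − 27) ÷ lead(D) = −15x⁶ ÷ 3x² = −5x⁴. Subtract (−5x⁴)·D = −15x⁶ − 45x⁴. Remainder: −12x⁵ − 18x⁴ − 18x³ − 66x² + 54x − 27.
Step 4: lead(−12x⁵ − 18x⁴ − 18x³ − 66x² + 54x − 27) ÷ lead(D) = −12x⁵ ÷ 3x² = −4x³. Subtract (−4x³)·D = −12x⁵ − 36x³. Remainder: −18x⁴ + 18x³ − 66x² + 54x − 27.
Step 5: lead(−18x⁴ + 18x³ − 66x² + 54x − 27) ÷ lead(D) = −18x⁴ ÷ 3x² = −6x². Subtract (−6x²)·D = −18x⁴ − 54x². Remainder: 18x³ − 12x² + 54x − 27.
Step 6: lead(18x³ − 12x² + 54x − 27) ÷ lead(D) = 18x³ ÷ 3x² = 6x. Subtract (6x)·D = 18x³ + 54x. Remainder: −12x² − 27.
Step 7: lead(−12x² − 27) ÷ lead(D) = −12x² ÷ 3x² = −4. Subtract (−4)·D = −12x² − 36. Remainder: 9.

R(x) = 9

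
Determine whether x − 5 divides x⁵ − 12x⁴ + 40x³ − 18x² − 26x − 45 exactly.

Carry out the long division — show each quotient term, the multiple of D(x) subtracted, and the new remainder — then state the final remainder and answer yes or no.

R(x) = 0, so D(x) is a factor of P(x). yes

Step 1: lead(x⁵ − 12x⁴ + 40x³ − 18x² − 26x − 45) ÷ lead(D) = x⁵ ÷ x = x⁴. Subtract (x⁴)·D = x⁵ − 5x⁴. Remainder: −7x⁴ + 40x³ − 18x² − 26x − 45.
Step 2: lead(−7x⁴ + 40x³ − 18x² − 26x − 45) ÷ lead(D) = −7x⁴ ÷ x = −7x³. Subtract (−7x³)·D = −7x⁴ + 35x³. Remainder: 5x³ − 18x² − 26x − 45.
Step 3: lead(5x³ − 18x² − 26x − 45) ÷ lead(D) = 5x³ ÷ x = 5x². Subtract (5x²)·D = 5x³ − 25x². Remainder: 7x² − 26x − 45.
Step 4: lead(7x² − 26x − 45) ÷ lead(D) = 7x² ÷ x = 7x. Subtract (7x)·D = 7x² − 35x. Remainder: 9x − 45.
Step 5: lead(9x − 45) ÷ lead(D) = 9x ÷ x = 9. Subtract (9)·D = 9x − 45. Remainder: 0.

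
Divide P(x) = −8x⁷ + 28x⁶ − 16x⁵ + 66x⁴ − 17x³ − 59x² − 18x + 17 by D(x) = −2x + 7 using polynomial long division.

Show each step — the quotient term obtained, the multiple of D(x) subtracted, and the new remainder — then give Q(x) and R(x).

Q(x) = 4x⁶ + 8x⁴ − 5x³ − 9x² − 2x + 2; R(x) = 3

Step 1: lead(−8x⁷ + 28x⁶ − 16x⁵ + 66x⁴ − 17x³ − 59x² − 18x + 17) ÷ lead(D) = −8x⁷ ÷ −2x = 4x⁶. Subtract (4x⁶)·D = −8x⁷ + 28x⁶. Remainder: −16x⁵ + 66x⁴ − 17x³ − 59x² − 18x + 17.
Step 2: lead(−16x⁵ + 66x⁴ − 17x³ − 59x² − 18x + 17) ÷ lead(D) = −16x⁵ ÷ −2x = 8x⁴. Subtract (8x⁴)·D = −16x⁵ + 56x⁴. Remainder: 10x⁴ − 17x³ − 59x² − 18x + 17.
Step 3: lead(10x⁴ − 17x³ − 59x² − 18x + 17) ÷ lead(D) = 10x⁴ ÷ −2x = −5x³. Subtract (−5x³)·D = 10x⁴ − 35x³. Remainder: 18x³ − 59x² − 18x + 17.
Step 4: lead(18x³ − 59x² − 18x + 17) ÷ lead(D) = 18x³ ÷ −2x = −9x². Subtract (−9x²)·D = 18x³ − 63x². Remainder: 4x² − 18x + 17.
Step 5: lead(4x² − 18x + 17) ÷ lead(D) = 4x² ÷ −2x = −2x. Subtract (−2x)·D = 4x² − 14x. Remainder: −4x + 17.
Step 6: lead(−4x + 17) ÷ lead(D) = −4x ÷ −2x = 2. Subtract (2)·D = −4x + 14. Remainder: 3.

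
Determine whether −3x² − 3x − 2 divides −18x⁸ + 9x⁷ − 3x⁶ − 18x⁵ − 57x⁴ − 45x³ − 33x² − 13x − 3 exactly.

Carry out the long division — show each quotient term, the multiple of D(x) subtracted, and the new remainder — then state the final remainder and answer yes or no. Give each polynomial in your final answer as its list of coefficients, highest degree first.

R = [3], so D(x) is not a factor of P(x). no

Step 1: lead(−18x⁸ + 9x⁷ − 3x⁶ − 18x⁵ − 57x⁴ − 45x³ − 33x² − 13x − 3) ÷ lead(D) = −18x⁸ ÷ −3x² = 6x⁶. Subtract (6x⁶)·D = −18x⁸ − 18x⁷ − 12x⁶. Remainder: 27x⁷ + 9x⁶ − 18x⁵ − 57x⁴ − 45x³ − 33x² − 13x − 3.
Step 2: lead(27x⁷ + 9x⁶ − 18x⁵ − 57x⁴ − 45x³ − 33x² − 13x − 3) ÷ lead(D) = 27x⁷ ÷ −3x² = −9x⁵. Subtract (−9x⁵)·D = 27x⁷ + 27x⁶ + 18x⁵. Remainder: −18x⁶ − 36x⁵ − 57x⁴ − 45x³ − 33x² − 13x − 3.
Step 3: lead(−18x⁶ − 36x⁵ − 57x⁴ − 45x³ − 33x² − 13x − 3) ÷ lead(D) = −18x⁶ ÷ −3x² = 6x⁴. Subtract (6x⁴)·D = −18x⁶ − 18x⁵ − 12x⁴. Remainder: −18x⁵ − 45x⁴ − 45x³ − 33x² − 13x − 3.
Step 4: lead(−18x⁵ − 45x⁴ − 45x³ − 33x² − 13x − 3) ÷ lead(D) = −18x⁵ ÷ −3x² = 6x³. Subtract (6x³)·D = −18x⁵ − 18x⁴ − 12x³. Remainder: −27x⁴ − 33x³ − 33x² − 13x − 3.
Step 5: lead(−27x⁴ − 33x³ − 33x² − 13x − 3) ÷ lead(D) = −27x⁴ ÷ −3x² = 9x². Subtract (9x²)·D = −27x⁴ − 27x³ − 18x². Remainder: −6x³ − 15x² − 13x − 3.
Step 6: lead(−6x³ − 15x² − 13x − 3) ÷ lead(D) = −6x³ ÷ −3x² = 2x. Subtract (2x)·D = −6x³ − 6x² − 4x. Remainder: −9x² − 9x − 3.
Step 7: lead(−9x² − 9x − 3) ÷ lead(D) = −9x² ÷ −3x² = 3. Subtract (3)·D = −9x² − 9x − 6. Remainder: 3.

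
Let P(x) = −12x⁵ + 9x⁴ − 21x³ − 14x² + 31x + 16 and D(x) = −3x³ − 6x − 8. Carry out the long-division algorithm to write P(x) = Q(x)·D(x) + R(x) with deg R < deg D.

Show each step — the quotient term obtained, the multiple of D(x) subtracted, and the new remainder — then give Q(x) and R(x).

Step 1: lead(−12x⁵ + 9x⁴ − 21x³ − 14x² + 31x + 16) ÷ lead(D) = −12x⁵ ÷ −3x³ = 4x². Subtract (4x²)·D = −12x⁵ − 24x³ − 32x². Remainder: 9x⁴ + 3x³ + 18x² + 31x + 16.
Step 2: lead(9x⁴ + 3x³ + 18x² + 31x + 16) ÷ lead(D) = 9x⁴ ÷ −3x³ = −3x. Subtract (−3x)·D = 9x⁴ + 18x² + 24x. Remainder: 3x³ + 7x + 16.
Step 3: lead(3x³ + 7x + 16) ÷ lead(D) = 3x³ ÷ −3x³ = −1. Subtract (−1)·D = 3x³ + 6x + 8. Remainder: x + 8.

Q(x) = 4x² − 3x − 1; R(x) = x + 8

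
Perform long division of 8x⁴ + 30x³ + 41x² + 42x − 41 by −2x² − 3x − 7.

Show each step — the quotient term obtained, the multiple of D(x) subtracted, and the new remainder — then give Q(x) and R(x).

Step 1: lead(8x⁴ + 30x³ + 41x² + 42x − 41) ÷ lead(D) = 8x⁴ ÷ −2x² = −4x². Subtract (−4x²)·D = 8x⁴ + 12x³ + 28x². Remainder: 18x³ + 13x² + 42x − 41.
Step 2: lead(18x³ + 13x² + 42x − 41) ÷ lead(D) = 18x³ ÷ −2x² = −9x. Subtract (−9x)·D = 18x³ + 27x² + 63x. Remainder: −14x² − 21x − 41.
Step 3: lead(−14x² − 21x − 41) ÷ lead(D) = −14x² ÷ −2x² = 7. Subtract (7)·D = −14x² − 21x − 49. Remainder: 8.

Q(x) = −4x² − 9x + 7; R(x) = 8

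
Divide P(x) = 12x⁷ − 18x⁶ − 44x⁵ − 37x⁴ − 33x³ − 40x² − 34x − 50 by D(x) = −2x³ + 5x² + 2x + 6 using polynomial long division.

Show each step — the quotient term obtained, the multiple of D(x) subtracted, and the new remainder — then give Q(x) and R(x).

Q(x) = −6x⁴ − 6x³ + x² − 3x − 8; R(x) = −2

Step 1: lead(12x⁷ − 18x⁶ − 44x⁵ − 37x⁴ − 33x³ − 40x² − 34x − 50) ÷ lead(D) = 12x⁷ ÷ −2x³ = −6x⁴. Subtract (−6x⁴)·D = 12x⁷ − 30x⁶ − 12x⁵ − 36x⁴. Remainder: 12x⁶ − 32x⁵ − x⁴ − 33x³ − 40x² − 34x − 50.
Step 2: lead(12x⁶ − 32x⁵ − x⁴ − 33x³ − 40x² − 34x − 50) ÷ lead(D) = 12x⁶ ÷ −2x³ = −6x³. Subtract (−6x³)·D = 12x⁶ − 30x⁵ − 12x⁴ − 36x³. Remainder: −2x⁵ + 11x⁴ + 3x³ − 40x² − 34x − 50.
Step 3: lead(−2x⁵ + 11x⁴ + 3x³ − 40x² − 34x − 50) ÷ lead(D) = −2x⁵ ÷ −2x³ = x². Subtract (x²)·D = −2x⁵ + 5x⁴ + 2x³ + 6x². Remainder: 6x⁴ + x³ − 46x² − 34x − 50.
Step 4: lead(6x⁴ + x³ − 46x² − 34x − 50) ÷ lead(D) = 6x⁴ ÷ −2x³ = −3x. Subtract (−3x)·D = 6x⁴ − 15x³ − 6x² − 18x. Remainder: 16x³ − 40x² − 16x − 50.
Step 5: lead(16x³ − 40x² − 16x − 50) ÷ lead(D) = 16x³ ÷ −2x³ = −8. Subtract (−8)·D = 16x³ − 40x² − 16x − 48. Remainder: −2.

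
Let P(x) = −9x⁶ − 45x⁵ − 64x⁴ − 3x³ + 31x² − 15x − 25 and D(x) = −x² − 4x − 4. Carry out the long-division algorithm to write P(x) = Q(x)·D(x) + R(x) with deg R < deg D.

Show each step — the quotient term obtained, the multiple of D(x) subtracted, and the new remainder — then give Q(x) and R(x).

Q(x) = 9x⁴ + 9x³ − 8x² − x + 5; R(x) = x − 5

Step 1: lead(−9x⁶ − 45x⁵ − 64x⁴ − 3x³ + 31x² − 15x − 25) ÷ lead(D) = −9x⁶ ÷ −x² = 9x⁴. Subtract (9x⁴)·D = −9x⁶ − 36x⁵ − 36x⁴. Remainder: −9x⁵ − 28x⁴ − 3x³ + 31x² − 15x − 25.
Step 2: lead(−9x⁵ − 28x⁴ − 3x³ + 31x² − 15x − 25) ÷ lead(D) = −9x⁵ ÷ −x² = 9x³. Subtract (9x³)·D = −9x⁵ − 36x⁴ − 36x³. Remainder: 8x⁴ + 33x³ + 31x² − 15x − 25.
Step 3: lead(8x⁴ + 33x³ + 31x² − 15x − 25) ÷ lead(D) = 8x⁴ ÷ −x² = −8x². Subtract (−8x²)·D = 8x⁴ + 32x³ + 32x². Remainder: x³ − x² − 15x − 25.
Step 4: lead(x³ − x² − 15x − 25) ÷ lead(D) = x³ ÷ −x² = −x. Subtract (−x)·D = x³ + 4x² + 4x. Remainder: −5x² − 19x − 25.
Step 5: lead(−5x² − 19x − 25) ÷ lead(D) = −5x² ÷ −x² = 5. Subtract (5)·D = −5x² − 20x − 20. Remainder: x − 5.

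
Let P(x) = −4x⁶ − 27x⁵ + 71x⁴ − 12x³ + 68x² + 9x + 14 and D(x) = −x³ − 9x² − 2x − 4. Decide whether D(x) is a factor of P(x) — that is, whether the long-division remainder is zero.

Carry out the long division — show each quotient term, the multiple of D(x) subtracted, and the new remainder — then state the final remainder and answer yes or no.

R(x) = 9x − 2, so D(x) is not a factor of P(x). no

Step 1: lead(−4x⁶ − 27x⁵ + 71x⁴ − 12x³ + 68x² + 9x + 14) ÷ lead(D) = −4x⁶ ÷ −x³ = 4x³. Subtract (4x³)·D = −4x⁶ − 36x⁵ − 8x⁴ − 16x³. Remainder: 9x⁵ + 79x⁴ + 4x³ + 68x² + 9x + 14.
Step 2: lead(9x⁵ + 79x⁴ + 4x³ + 68x² + 9x + 14) ÷ lead(D) = 9x⁵ ÷ −x³ = −9x². Subtract (−9x²)·D = 9x⁵ + 81x⁴ + 18x³ + 36x². Remainder: −2x⁴ − 14x³ + 32x² + 9x + 14.
Step 3: lead(−2x⁴ − 14x³ + 32x² + 9x + 14) ÷ lead(D) = −2x⁴ ÷ −x³ = 2x. Subtract (2x)·D = −2x⁴ − 18x³ − 4x² − 8x. Remainder: 4x³ + 36x² + 17x + 14.
Step 4: lead(4x³ + 36x² + 17x + 14) ÷ lead(D) = 4x³ ÷ −x³ = −4. Subtract (−4)·D = 4x³ + 36x² + 8x + 16. Remainder: 9x − 2.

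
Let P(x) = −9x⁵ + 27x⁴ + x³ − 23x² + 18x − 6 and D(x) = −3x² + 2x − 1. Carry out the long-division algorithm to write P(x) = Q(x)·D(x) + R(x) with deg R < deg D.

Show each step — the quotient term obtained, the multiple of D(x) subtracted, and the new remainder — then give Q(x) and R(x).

Q(x) = 3x³ − 7x² − 6x + 6; R(x) = 0

Step 1: lead(−9x⁵ + 27x⁴ + x³ − 23x² + 18x − 6) ÷ lead(D) = −9x⁵ ÷ −3x² = 3x³. Subtract (3x³)·D = −9x⁵ + 6x⁴ − 3x³. Remainder: 21x⁴ + 4x³ − 23x² + 18x − 6.
Step 2: lead(21x⁴ + 4x³ − 23x² + 18x − 6) ÷ lead(D) = 21x⁴ ÷ −3x² = −7x². Subtract (−7x²)·D = 21x⁴ − 14x³ + 7x². Remainder: 18x³ − 30x² + 18x − 6.
Step 3: lead(18x³ − 30x² + 18x − 6) ÷ lead(D) = 18x³ ÷ −3x² = −6x. Subtract (−6x)·D = 18x³ − 12x² + 6x. Remainder: −18x² + 12x − 6.
Step 4: lead(−18x² + 12x − 6) ÷ lead(D) = −18x² ÷ −3x² = 6. Subtract (6)·D = −18x² + 12x − 6. Remainder: 0.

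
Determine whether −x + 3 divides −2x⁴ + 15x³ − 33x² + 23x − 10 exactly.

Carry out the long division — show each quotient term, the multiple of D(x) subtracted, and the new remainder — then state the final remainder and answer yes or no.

R(x) = 5, so D(x) is not a factor of P(x). no

Step 1: lead(−2x⁴ + 15x³ − 33x² + 23x − 10) ÷ lead(D) = −2x⁴ ÷ −x = 2x³. Subtract (2x³)·D = −2x⁴ + 6x³. Remainder: 9x³ − 33x² + 23x − 10.
Step 2: lead(9x³ − 33x² + 23x − 10) ÷ lead(D) = 9x³ ÷ −x = −9x². Subtract (−9x²)·D = 9x³ − 27x². Remainder: −6x² + 23x − 10.
Step 3: lead(−6x² + 23x − 10) ÷ lead(D) = −6x² ÷ −x = 6x. Subtract (6x)·D = −6x² + 18x. Remainder: 5x − 10.
Step 4: lead(5x − 10) ÷ lead(D) = 5x ÷ −x = −5. Subtract (−5)·D = 5x − 15. Remainder: 5.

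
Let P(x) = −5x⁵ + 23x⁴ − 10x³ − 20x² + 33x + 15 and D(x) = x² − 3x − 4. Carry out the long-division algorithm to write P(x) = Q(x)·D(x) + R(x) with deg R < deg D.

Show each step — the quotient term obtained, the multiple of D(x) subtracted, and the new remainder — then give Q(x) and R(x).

Step 1: lead(−5x⁵ + 23x⁴ − 10x³ − 20x² + 33x + 15) ÷ lead(D) = −5x⁵ ÷ x² = −5x³. Subtract (−5x³)·D = −5x⁵ + 15x⁴ + 20x³. Remainder: 8x⁴ − 30x³ − 20x² + 33x + 15.
Step 2: lead(8x⁴ − 30x³ − 20x² + 33x + 15) ÷ lead(D) = 8x⁴ ÷ x² = 8x². Subtract (8x²)·D = 8x⁴ − 24x³ − 32x². Remainder: −6x³ + 12x² + 33x + 15.
Step 3: lead(−6x³ + 12x² + 33x + 15) ÷ lead(D) = −6x³ ÷ x² = −6x. Subtract (−6x)·D = −6x³ + 18x² + 24x. Remainder: −6x² + 9x + 15.
Step 4: lead(−6x² + 9x + 15) ÷ lead(D) = −6x² ÷ x² = −6. Subtract (−6)·D = −6x² + 18x + 24. Remainder: −9x − 9.

Q(x) = −5x³ + 8x² − 6x − 6; R(x) = −9x − 9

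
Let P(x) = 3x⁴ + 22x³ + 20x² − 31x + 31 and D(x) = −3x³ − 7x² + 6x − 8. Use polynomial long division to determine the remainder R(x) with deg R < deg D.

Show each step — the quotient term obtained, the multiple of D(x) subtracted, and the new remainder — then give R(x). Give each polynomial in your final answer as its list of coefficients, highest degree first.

Step 1: lead(3x⁴ + 22x³ + 20x² − 31x + 31) ÷ lead(D) = 3x⁴ ÷ −3x³ = −x. Subtract (−x)·D = 3x⁴ + 7x³ − 6x² + 8x. Remainder: 15x³ + 26x² − 39x + 31.
Step 2: lead(15x³ + 26x² − 39x + 31) ÷ lead(D) = 15x³ ÷ −3x³ = −5. Subtract (−5)·D = 15x³ + 35x² − 30x + 40. Remainder: −9x² − 9x − 9.

R = [-9, -9, -9]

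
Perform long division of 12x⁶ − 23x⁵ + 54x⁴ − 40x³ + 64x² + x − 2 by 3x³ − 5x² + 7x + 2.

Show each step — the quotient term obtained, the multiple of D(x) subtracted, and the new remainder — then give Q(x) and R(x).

Step 1: lead(12x⁶ − 23x⁵ + 54x⁴ − 40x³ + 64x² + x − 2) ÷ lead(D) = 12x⁶ ÷ 3x³ = 4x³. Subtract (4x³)·D = 12x⁶ − 20x⁵ + 28x⁴ + 8x³. Remainder: −3x⁵ + 26x⁴ − 48x³ + 64x² + x − 2.
Step 2: lead(−3x⁵ + 26x⁴ − 48x³ + 64x² + x − 2) ÷ lead(D) = −3x⁵ ÷ 3x³ = −x². Subtract (−x²)·D = −3x⁵ + 5x⁴ − 7x³ − 2x². Remainder: 21x⁴ − 41x³ + 66x² + x − 2.
Step 3: lead(21x⁴ − 41x³ + 66x² + x − 2) ÷ lead(D) = 21x⁴ ÷ 3x³ = 7x. Subtract (7x)·D = 21x⁴ − 35x³ + 49x² + 14x. Remainder: −6x³ + 17x² − 13x − 2.
Step 4: lead(−6x³ + 17x² − 13x − 2) ÷ lead(D) = −6x³ ÷ 3x³ = −2. Subtract (−2)·D = −6x³ + 10x² − 14x − 4. Remainder: 7x² + x + 2.

Q(x) = 4x³ − x² + 7x − 2; R(x) = 7x² + x + 2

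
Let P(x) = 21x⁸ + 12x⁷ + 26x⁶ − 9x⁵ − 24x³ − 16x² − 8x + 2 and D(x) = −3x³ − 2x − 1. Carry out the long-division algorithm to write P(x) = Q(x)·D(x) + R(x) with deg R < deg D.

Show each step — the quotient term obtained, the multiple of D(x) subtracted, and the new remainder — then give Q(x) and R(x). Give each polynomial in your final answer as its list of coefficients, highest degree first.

Step 1: lead(21x⁸ + 12x⁷ + 26x⁶ − 9x⁵ − 24x³ − 16x² − 8x + 2) ÷ lead(D) = 21x⁸ ÷ −3x³ = −7x⁵. Subtract (−7x⁵)·D = 21x⁸ + 14x⁶ + 7x⁵. Remainder: 12x⁷ + 12x⁶ − 16x⁵ − 24x³ − 16x² − 8x + 2.
Step 2: lead(12x⁷ + 12x⁶ − 16x⁵ − 24x³ − 16x² − 8x + 2) ÷ lead(D) = 12x⁷ ÷ −3x³ = −4x⁴. Subtract (−4x⁴)·D = 12x⁷ + 8x⁵ + 4x⁴. Remainder: 12x⁶ − 24x⁵ − 4x⁴ − 24x³ − 16x² − 8x + 2.
Step 3: lead(12x⁶ − 24x⁵ − 4x⁴ − 24x³ − 16x² − 8x + 2) ÷ lead(D) = 12x⁶ ÷ −3x³ = −4x³. Subtract (−4x³)·D = 12x⁶ + 8x⁴ + 4x³. Remainder: −24x⁵ − 12x⁴ − 28x³ − 16x² − 8x + 2.
Step 4: lead(−24x⁵ − 12x⁴ − 28x³ − 16x² − 8x + 2) ÷ lead(D) = −24x⁵ ÷ −3x³ = 8x². Subtract (8x²)·D = −24x⁵ − 16x³ − 8x². Remainder: −12x⁴ − 12x³ − 8x² − 8x + 2.
Step 5: lead(−12x⁴ − 12x³ − 8x² − 8x + 2) ÷ lead(D) = −12x⁴ ÷ −3x³ = 4x. Subtract (4x)·D = −12x⁴ − 8x² − 4x. Remainder: −12x³ − 4x + 2.
Step 6: lead(−12x³ − 4x + 2) ÷ lead(D) = −12x³ ÷ −3x³ = 4. Subtract (4)·D = −12x³ − 8x − 4. Remainder: 4x + 6.

Q = [-7, -4, -4, 8, 4, 4]; R = [4, 6]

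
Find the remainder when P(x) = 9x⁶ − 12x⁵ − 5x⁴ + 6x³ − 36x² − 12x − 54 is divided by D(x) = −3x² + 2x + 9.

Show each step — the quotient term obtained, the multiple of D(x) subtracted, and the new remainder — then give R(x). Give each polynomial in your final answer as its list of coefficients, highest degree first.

Step 1: lead(9x⁶ − 12x⁵ − 5x⁴ + 6x³ − 36x² − 12x − 54) ÷ lead(D) = 9x⁶ ÷ −3x² = −3x⁴. Subtract (−3x⁴)·D = 9x⁶ − 6x⁵ − 27x⁴. Remainder: −6x⁵ + 22x⁴ + 6x³ − 36x² − 12x − 54.
Step 2: lead(−6x⁵ + 22x⁴ + 6x³ − 36x² − 12x − 54) ÷ lead(D) = −6x⁵ ÷ −3x² = 2x³. Subtract (2x³)·D = −6x⁵ + 4x⁴ + 18x³. Remainder: 18x⁴ − 12x³ − 36x² − 12x − 54.
Step 3: lead(18x⁴ − 12x³ − 36x² − 12x − 54) ÷ lead(D) = 18x⁴ ÷ −3x² = −6x². Subtract (−6x²)·D = 18x⁴ − 12x³ − 54x². Remainder: 18x² − 12x − 54.
Step 4: lead(18x² − 12x − 54) ÷ lead(D) = 18x² ÷ −3x² = −6. Subtract (−6)·D = 18x² − 12x − 54. Remainder: 0.

R = [0]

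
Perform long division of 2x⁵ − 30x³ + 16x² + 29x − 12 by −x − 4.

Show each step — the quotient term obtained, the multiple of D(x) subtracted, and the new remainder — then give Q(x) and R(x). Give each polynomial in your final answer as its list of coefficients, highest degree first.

Q = [-2, 8, -2, -8, 3]; R = [0]

Step 1: lead(2x⁵ − 30x³ + 16x² + 29x − 12) ÷ lead(D) = 2x⁵ ÷ −x = −2x⁴. Subtract (−2x⁴)·D = 2x⁵ + 8x⁴. Remainder: −8x⁴ − 30x³ + 16x² + 29x − 12.
Step 2: lead(−8x⁴ − 30x³ + 16x² + 29x − 12) ÷ lead(D) = −8x⁴ ÷ −x = 8x³. Subtract (8x³)·D = −8x⁴ − 32x³. Remainder: 2x³ + 16x² + 29x − 12.
Step 3: lead(2x³ + 16x² + 29x − 12) ÷ lead(D) = 2x³ ÷ −x = −2x². Subtract (−2x²)·D = 2x³ + 8x². Remainder: 8x² + 29x − 12.
Step 4: lead(8x² + 29x − 12) ÷ lead(D) = 8x² ÷ −x = −8x. Subtract (−8x)·D = 8x² + 32x. Remainder: −3x − 12.
Step 5: lead(−3x − 12) ÷ lead(D) = −3x ÷ −x = 3. Subtract (3)·D = −3x − 12. Remainder: 0.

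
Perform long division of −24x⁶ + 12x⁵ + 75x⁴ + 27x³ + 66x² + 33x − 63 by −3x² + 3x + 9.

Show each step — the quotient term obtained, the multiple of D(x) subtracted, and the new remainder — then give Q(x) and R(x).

Q(x) = 8x⁴ + 4x³ + 3x² + 6x − 7; R(x) = 0

Step 1: lead(−24x⁶ + 12x⁵ + 75x⁴ + 27x³ + 66x² + 33x − 63) ÷ lead(D) = −24x⁶ ÷ −3x² = 8x⁴. Subtract (8x⁴)·D = −24x⁶ + 24x⁵ + 72x⁴. Remainder: −12x⁵ + 3x⁴ + 27x³ + 66x² + 33x − 63.
Step 2: lead(−12x⁵ + 3x⁴ + 27x³ + 66x² + 33x − 63) ÷ lead(D) = −12x⁵ ÷ −3x² = 4x³. Subtract (4x³)·D = −12x⁵ + 12x⁴ + 36x³. Remainder: −9x⁴ − 9x³ + 66x² + 33x − 63.
Step 3: lead(−9x⁴ − 9x³ + 66x² + 33x − 63) ÷ lead(D) = −9x⁴ ÷ −3x² = 3x². Subtract (3x²)·D = −9x⁴ + 9x³ + 27x². Remainder: −18x³ + 39x² + 33x − 63.
Step 4: lead(−18x³ + 39x² + 33x − 63) ÷ lead(D) = −18x³ ÷ −3x² = 6x. Subtract (6x)·D = −18x³ + 18x² + 54x. Remainder: 21x² − 21x − 63.
Step 5: lead(21x² − 21x − 63) ÷ lead(D) = 21x² ÷ −3x² = −7. Subtract (−7)·D = 21x² − 21x − 63. Remainder: 0.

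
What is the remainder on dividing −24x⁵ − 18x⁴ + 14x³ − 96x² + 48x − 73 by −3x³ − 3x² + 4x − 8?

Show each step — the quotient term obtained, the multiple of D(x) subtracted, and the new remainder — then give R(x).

R(x) = −9

Step 1: lead(−24x⁵ − 18x⁴ + 14x³ − 96x² + 48x − 73) ÷ lead(D) = −24x⁵ ÷ −3x³ = 8x². Subtract (8x²)·D = −24x⁵ − 24x⁴ + 32x³ − 64x². Remainder: 6x⁴ − 18x³ − 32x² + 48x − 73.
Step 2: lead(6x⁴ − 18x³ − 32x² + 48x − 73) ÷ lead(D) = 6x⁴ ÷ −3x³ = −2x. Subtract (−2x)·D = 6x⁴ + 6x³ − 8x² + 16x. Remainder: −24x³ − 24x² + 32x − 73.
Step 3: lead(−24x³ − 24x² + 32x − 73) ÷ lead(D) = −24x³ ÷ −3x³ = 8. Subtract (8)·D = −24x³ − 24x² + 32x − 64. Remainder: −9.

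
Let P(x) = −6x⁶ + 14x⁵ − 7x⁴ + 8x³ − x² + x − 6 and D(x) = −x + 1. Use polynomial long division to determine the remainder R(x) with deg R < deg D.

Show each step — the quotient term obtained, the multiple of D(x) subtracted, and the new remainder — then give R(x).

Step 1: lead(−6x⁶ + 14x⁵ − 7x⁴ + 8x³ − x² + x − 6) ÷ lead(D) = −6x⁶ ÷ −x = 6x⁵. Subtract (6x⁵)·D = −6x⁶ + 6x⁵. Remainder: 8x⁵ − 7x⁴ + 8x³ − x² + x − 6.
Step 2: lead(8x⁵ − 7x⁴ + 8x³ − x² + x − 6) ÷ lead(D) = 8x⁵ ÷ −x = −8x⁴. Subtract (−8x⁴)·D = 8x⁵ − 8x⁴. Remainder: x⁴ + 8x³ − x² + x − 6.
Step 3: lead(x⁴ + 8x³ − x² + x − 6) ÷ lead(D) = x⁴ ÷ −x = −x³. Subtract (−x³)·D = x⁴ − x³. Remainder: 9x³ − x² + x − 6.
Step 4: lead(9x³ − x² + x − 6) ÷ lead(D) = 9x³ ÷ −x = −9x². Subtract (−9x²)·D = 9x³ − 9x². Remainder: 8x² + x − 6.
Step 5: lead(8x² + x − 6) ÷ lead(D) = 8x² ÷ −x = −8x. Subtract (−8x)·D = 8x² − 8x. Remainder: 9x − 6.
Step 6: lead(9x − 6) ÷ lead(D) = 9x ÷ −x = −9. Subtract (−9)·D = 9x − 9. Remainder: 3.

R(x) = 3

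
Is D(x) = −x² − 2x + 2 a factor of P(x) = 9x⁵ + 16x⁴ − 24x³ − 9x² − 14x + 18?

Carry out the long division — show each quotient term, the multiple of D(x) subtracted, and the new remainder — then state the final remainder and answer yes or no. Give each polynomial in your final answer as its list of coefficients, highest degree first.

Step 1: lead(9x⁵ + 16x⁴ − 24x³ − 9x² − 14x + 18) ÷ lead(D) = 9x⁵ ÷ −x² = −9x³. Subtract (−9x³)·D = 9x⁵ + 18x⁴ − 18x³. Remainder: −2x⁴ − 6x³ − 9x² − 14x + 18.
Step 2: lead(−2x⁴ − 6x³ − 9x² − 14x + 18) ÷ lead(D) = −2x⁴ ÷ −x² = 2x². Subtract (2x²)·D = −2x⁴ − 4x³ + 4x². Remainder: −2x³ − 13x² − 14x + 18.
Step 3: lead(−2x³ − 13x² − 14x + 18) ÷ lead(D) = −2x³ ÷ −x² = 2x. Subtract (2x)·D = −2x³ − 4x² + 4x. Remainder: −9x² − 18x + 18.
Step 4: lead(−9x² − 18x + 18) ÷ lead(D) = −9x² ÷ −x² = 9. Subtract (9)·D = −9x² − 18x + 18. Remainder: 0.

R = [0], so D(x) is a factor of P(x). yes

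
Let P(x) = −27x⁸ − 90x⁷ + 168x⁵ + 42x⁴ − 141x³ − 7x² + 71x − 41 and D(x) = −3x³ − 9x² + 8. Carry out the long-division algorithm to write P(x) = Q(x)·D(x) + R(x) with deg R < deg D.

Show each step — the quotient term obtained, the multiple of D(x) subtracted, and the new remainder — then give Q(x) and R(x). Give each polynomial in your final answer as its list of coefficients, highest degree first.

Q = [9, 3, -9, -5, 9, -4]; R = [-3, -1, -9]

Step 1: lead(−27x⁸ − 90x⁷ + 168x⁵ + 42x⁴ − 141x³ − 7x² + 71x − 41) ÷ lead(D) = −27x⁸ ÷ −3x³ = 9x⁵. Subtract (9x⁵)·D = −27x⁸ − 81x⁷ + 72x⁵. Remainder: −9x⁷ + 96x⁵ + 42x⁴ − 141x³ − 7x² + 71x − 41.
Step 2: lead(−9x⁷ + 96x⁵ + 42x⁴ − 141x³ − 7x² + 71x − 41) ÷ lead(D) = −9x⁷ ÷ −3x³ = 3x⁴. Subtract (3x⁴)·D = −9x⁷ − 27x⁶ + 24x⁴. Remainder: 27x⁶ + 96x⁵ + 18x⁴ − 141x³ − 7x² + 71x − 41.
Step 3: lead(27x⁶ + 96x⁵ + 18x⁴ − 141x³ − 7x² + 71x − 41) ÷ lead(D) = 27x⁶ ÷ −3x³ = −9x³. Subtract (−9x³)·D = 27x⁶ + 81x⁵ − 72x³. Remainder: 15x⁵ + 18x⁴ − 69x³ − 7x² + 71x − 41.
Step 4: lead(15x⁵ + 18x⁴ − 69x³ − 7x² + 71x − 41) ÷ lead(D) = 15x⁵ ÷ −3x³ = −5x². Subtract (−5x²)·D = 15x⁵ + 45x⁴ − 40x². Remainder: −27x⁴ − 69x³ + 33x² + 71x − 41.
Step 5: lead(−27x⁴ − 69x³ + 33x² + 71x − 41) ÷ lead(D) = −27x⁴ ÷ −3x³ = 9x. Subtract (9x)·D = −27x⁴ − 81x³ + 72x. Remainder: 12x³ + 33x² − x − 41.
Step 6: lead(12x³ + 33x² − x − 41) ÷ lead(D) = 12x³ ÷ −3x³ = −4. Subtract (−4)·D = 12x³ + 36x² − 32. Remainder: −3x² − x − 9.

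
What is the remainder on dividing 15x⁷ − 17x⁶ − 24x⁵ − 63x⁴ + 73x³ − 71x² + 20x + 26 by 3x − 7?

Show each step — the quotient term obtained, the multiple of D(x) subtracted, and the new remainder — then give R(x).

Step 1: lead(15x⁷ − 17x⁶ − 24x⁵ − 63x⁴ + 73x³ − 71x² + 20x + 26) ÷ lead(D) = 15x⁷ ÷ 3x = 5x⁶. Subtract (5x⁶)·D = 15x⁷ − 35x⁶. Remainder: 18x⁶ − 24x⁵ − 63x⁴ + 73x³ − 71x² + 20x + 26.
Step 2: lead(18x⁶ − 24x⁵ − 63x⁴ + 73x³ − 71x² + 20x + 26) ÷ lead(D) = 18x⁶ ÷ 3x = 6x⁵. Subtract (6x⁵)·D = 18x⁶ − 42x⁵. Remainder: 18x⁵ − 63x⁴ + 73x³ − 71x² + 20x + 26.
Step 3: lead(18x⁵ − 63x⁴ + 73x³ − 71x² + 20x + 26) ÷ lead(D) = 18x⁵ ÷ 3x = 6x⁴. Subtract (6x⁴)·D = 18x⁵ − 42x⁴. Remainder: −21x⁴ + 73x³ − 71x² + 20x + 26.
Step 4: lead(−21x⁴ + 73x³ − 71x² + 20x + 26) ÷ lead(D) = −21x⁴ ÷ 3x = −7x³. Subtract (−7x³)·D = −21x⁴ + 49x³. Remainder: 24x³ − 71x² + 20x + 26.
Step 5: lead(24x³ − 71x² + 20x + 26) ÷ lead(D) = 24x³ ÷ 3x = 8x². Subtract (8x²)·D = 24x³ − 56x². Remainder: −15x² + 20x + 26.
Step 6: lead(−15x² + 20x + 26) ÷ lead(D) = −15x² ÷ 3x = −5x. Subtract (−5x)·D = −15x² + 35x. Remainder: −15x + 26.
Step 7: lead(−15x + 26) ÷ lead(D) = −15x ÷ 3x = −5. Subtract (−5)·D = −15x + 35. Remainder: −9.

R(x) = −9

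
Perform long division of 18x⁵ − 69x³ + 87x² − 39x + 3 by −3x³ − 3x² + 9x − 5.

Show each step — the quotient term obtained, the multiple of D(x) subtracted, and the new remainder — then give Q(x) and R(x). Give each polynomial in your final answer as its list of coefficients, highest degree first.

Step 1: lead(18x⁵ − 69x³ + 87x² − 39x + 3) ÷ lead(D) = 18x⁵ ÷ −3x³ = −6x². Subtract (−6x²)·D = 18x⁵ + 18x⁴ − 54x³ + 30x². Remainder: −18x⁴ − 15x³ + 57x² − 39x + 3.
Step 2: lead(−18x⁴ − 15x³ + 57x² − 39x + 3) ÷ lead(D) = −18x⁴ ÷ −3x³ = 6x. Subtract (6x)·D = −18x⁴ − 18x³ + 54x² − 30x. Remainder: 3x³ + 3x² − 9x + 3.
Step 3: lead(3x³ + 3x² − 9x + 3) ÷ lead(D) = 3x³ ÷ −3x³ = −1. Subtract (−1)·D = 3x³ + 3x² − 9x + 5. Remainder: −2.

Q = [-6, 6, -1]; R = [-2]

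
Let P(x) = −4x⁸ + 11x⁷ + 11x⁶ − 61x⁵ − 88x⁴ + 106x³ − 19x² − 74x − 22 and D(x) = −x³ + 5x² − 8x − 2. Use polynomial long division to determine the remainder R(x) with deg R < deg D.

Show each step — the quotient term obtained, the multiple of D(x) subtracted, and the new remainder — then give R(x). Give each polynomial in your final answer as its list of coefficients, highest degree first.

R = [-8]

Step 1: lead(−4x⁸ + 11x⁷ + 11x⁶ − 61x⁵ − 88x⁴ + 106x³ − 19x² − 74x − 22) ÷ lead(D) = −4x⁸ ÷ −x³ = 4x⁵. Subtract (4x⁵)·D = −4x⁸ + 20x⁷ − 32x⁶ − 8x⁵. Remainder: −9x⁷ + 43x⁶ − 53x⁵ − 88x⁴ + 106x³ − 19x² − 74x − 22.
Step 2: lead(−9x⁷ + 43x⁶ − 53x⁵ − 88x⁴ + 106x³ − 19x² − 74x − 22) ÷ lead(D) = −9x⁷ ÷ −x³ = 9x⁴. Subtract (9x⁴)·D = −9x⁷ + 45x⁶ − 72x⁵ − 18x⁴. Remainder: −2x⁶ + 19x⁵ − 70x⁴ + 106x³ − 19x² − 74x − 22.
Step 3: lead(−2x⁶ + 19x⁵ − 70x⁴ + 106x³ − 19x² − 74x − 22) ÷ lead(D) = −2x⁶ ÷ −x³ = 2x³. Subtract (2x³)·D = −2x⁶ + 10x⁵ − 16x⁴ − 4x³. Remainder: 9x⁵ − 54x⁴ + 110x³ − 19x² − 74x − 22.
Step 4: lead(9x⁵ − 54x⁴ + 110x³ − 19x² − 74x − 22) ÷ lead(D) = 9x⁵ ÷ −x³ = −9x². Subtract (−9x²)·D = 9x⁵ − 45x⁴ + 72x³ + 18x². Remainder: −9x⁴ + 38x³ − 37x² − 74x − 22.
Step 5: lead(−9x⁴ + 38x³ − 37x² − 74x − 22) ÷ lead(D) = −9x⁴ ÷ −x³ = 9x. Subtract (9x)·D = −9x⁴ + 45x³ − 72x² − 18x. Remainder: −7x³ + 35x² − 56x − 22.
Step 6: lead(−7x³ + 35x² − 56x − 22) ÷ lead(D) = −7x³ ÷ −x³ = 7. Subtract (7)·D = −7x³ + 35x² − 56x − 14. Remainder: −8.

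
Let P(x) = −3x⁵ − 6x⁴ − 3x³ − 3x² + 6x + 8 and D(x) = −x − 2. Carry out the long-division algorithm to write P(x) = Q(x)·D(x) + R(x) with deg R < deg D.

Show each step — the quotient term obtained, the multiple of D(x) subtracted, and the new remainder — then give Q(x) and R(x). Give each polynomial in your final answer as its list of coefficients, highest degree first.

Q = [3, 0, 3, -3, 0]; R = [8]

Step 1: lead(−3x⁵ − 6x⁴ − 3x³ − 3x² + 6x + 8) ÷ lead(D) = −3x⁵ ÷ −x = 3x⁴. Subtract (3x⁴)·D = −3x⁵ − 6x⁴. Remainder: −3x³ − 3x² + 6x + 8.
Step 2: lead(−3x³ − 3x² + 6x + 8) ÷ lead(D) = −3x³ ÷ −x = 3x². Subtract (3x²)·D = −3x³ − 6x². Remainder: 3x² + 6x + 8.
Step 3: lead(3x² + 6x + 8) ÷ lead(D) = 3x² ÷ −x = −3x. Subtract (−3x)·D = 3x² + 6x. Remainder: 8.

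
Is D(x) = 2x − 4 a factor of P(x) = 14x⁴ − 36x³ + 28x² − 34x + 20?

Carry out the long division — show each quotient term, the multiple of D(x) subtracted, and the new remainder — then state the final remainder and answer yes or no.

Step 1: lead(14x⁴ − 36x³ + 28x² − 34x + 20) ÷ lead(D) = 14x⁴ ÷ 2x = 7x³. Subtract (7x³)·D = 14x⁴ − 28x³. Remainder: −8x³ + 28x² − 34x + 20.
Step 2: lead(−8x³ + 28x² − 34x + 20) ÷ lead(D) = −8x³ ÷ 2x = −4x². Subtract (−4x²)·D = −8x³ + 16x². Remainder: 12x² − 34x + 20.
Step 3: lead(12x² − 34x + 20) ÷ lead(D) = 12x² ÷ 2x = 6x. Subtract (6x)·D = 12x² − 24x. Remainder: −10x + 20.
Step 4: lead(−10x + 20) ÷ lead(D) = −10x ÷ 2x = −5. Subtract (−5)·D = −10x + 20. Remainder: 0.

R(x) = 0, so D(x) is a factor of P(x). yes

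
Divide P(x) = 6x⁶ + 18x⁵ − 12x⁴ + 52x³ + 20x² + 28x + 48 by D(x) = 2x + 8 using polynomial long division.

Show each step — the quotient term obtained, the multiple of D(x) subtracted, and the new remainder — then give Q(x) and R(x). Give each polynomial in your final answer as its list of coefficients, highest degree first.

Q = [3, -3, 6, 2, 2, 6]; R = [0]

Step 1: lead(6x⁶ + 18x⁵ − 12x⁴ + 52x³ + 20x² + 28x + 48) ÷ lead(D) = 6x⁶ ÷ 2x = 3x⁵. Subtract (3x⁵)·D = 6x⁶ + 24x⁵. Remainder: −6x⁵ − 12x⁴ + 52x³ + 20x² + 28x + 48.
Step 2: lead(−6x⁵ − 12x⁴ + 52x³ + 20x² + 28x + 48) ÷ lead(D) = −6x⁵ ÷ 2x = −3x⁴. Subtract (−3x⁴)·D = −6x⁵ − 24x⁴. Remainder: 12x⁴ + 52x³ + 20x² + 28x + 48.
Step 3: lead(12x⁴ + 52x³ + 20x² + 28x + 48) ÷ lead(D) = 12x⁴ ÷ 2x = 6x³. Subtract (6x³)·D = 12x⁴ + 48x³. Remainder: 4x³ + 20x² + 28x + 48.
Step 4: lead(4x³ + 20x² + 28x + 48) ÷ lead(D) = 4x³ ÷ 2x = 2x². Subtract (2x²)·D = 4x³ + 16x². Remainder: 4x² + 28x + 48.
Step 5: lead(4x² + 28x + 48) ÷ lead(D) = 4x² ÷ 2x = 2x. Subtract (2x)·D = 4x² + 16x. Remainder: 12x + 48.
Step 6: lead(12x + 48) ÷ lead(D) = 12x ÷ 2x = 6. Subtract (6)·D = 12x + 48. Remainder: 0.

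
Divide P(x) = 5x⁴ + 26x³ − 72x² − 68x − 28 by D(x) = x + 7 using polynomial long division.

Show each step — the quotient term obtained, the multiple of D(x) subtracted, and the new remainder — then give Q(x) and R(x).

Q(x) = 5x³ − 9x² − 9x − 5; R(x) = 7

Step 1: lead(5x⁴ + 26x³ − 72x² − 68x − 28) ÷ lead(D) = 5x⁴ ÷ x = 5x³. Subtract (5x³)·D = 5x⁴ + 35x³. Remainder: −9x³ − 72x² − 68x − 28.
Step 2: lead(−9x³ − 72x² − 68x − 28) ÷ lead(D) = −9x³ ÷ x = −9x². Subtract (−9x²)·D = −9x³ − 63x². Remainder: −9x² − 68x − 28.
Step 3: lead(−9x² − 68x − 28) ÷ lead(D) = −9x² ÷ x = −9x. Subtract (−9x)·D = −9x² − 63x. Remainder: −5x − 28.
Step 4: lead(−5x − 28) ÷ lead(D) = −5x ÷ x = −5. Subtract (−5)·D = −5x − 35. Remainder: 7.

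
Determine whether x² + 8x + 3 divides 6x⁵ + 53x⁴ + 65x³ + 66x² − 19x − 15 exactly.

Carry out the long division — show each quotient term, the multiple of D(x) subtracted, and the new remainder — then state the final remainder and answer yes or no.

R(x) = 0, so D(x) is a factor of P(x). yes

Step 1: lead(6x⁵ + 53x⁴ + 65x³ + 66x² − 19x − 15) ÷ lead(D) = 6x⁵ ÷ x² = 6x³. Subtract (6x³)·D = 6x⁵ + 48x⁴ + 18x³. Remainder: 5x⁴ + 47x³ + 66x² − 19x − 15.
Step 2: lead(5x⁴ + 47x³ + 66x² − 19x − 15) ÷ lead(D) = 5x⁴ ÷ x² = 5x². Subtract (5x²)·D = 5x⁴ + 40x³ + 15x². Remainder: 7x³ + 51x² − 19x − 15.
Step 3: lead(7x³ + 51x² − 19x − 15) ÷ lead(D) = 7x³ ÷ x² = 7x. Subtract (7x)·D = 7x³ + 56x² + 21x. Remainder: −5x² − 40x − 15.
Step 4: lead(−5x² − 40x − 15) ÷ lead(D) = −5x² ÷ x² = −5. Subtract (−5)·D = −5x² − 40x − 15. Remainder: 0.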